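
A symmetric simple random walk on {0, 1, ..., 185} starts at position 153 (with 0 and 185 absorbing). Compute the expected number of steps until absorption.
E[τ | X_0 = 153] = 4896

Let v_k = E[τ | X_0 = k]. Boundary: v_0 = v_185 = 0. Recurrence: v_k = 1 + (v_{k-1} + v_{k+1})/2 for 1 ≤ k ≤ 184. The particular solution to v_k − (v_{k-1} + v_{k+1})/2 = 1 is v_k = −k^2. Adding homogeneous solution A + B k and matching boundaries gives v_k = k (185 − k). Substituting k = 153: v_153 = 153 · 32 = 4896.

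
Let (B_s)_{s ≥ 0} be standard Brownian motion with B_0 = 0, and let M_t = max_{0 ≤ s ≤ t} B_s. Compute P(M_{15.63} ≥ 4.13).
P(M_{15.63} ≥ 4.13) = 2·P(B_{15.63} ≥ 4.13) = 2(1 − Φ(4.13/√15.63)) ≈ 0.2962

By the reflection principle for Brownian motion, P(M_t ≥ a) = 2 · P(B_t ≥ a) for a ≥ 0. Since B_t ~ N(0, t), P(B_t ≥ 4.13) = 1 − Φ(4.13/√t) = 1 − Φ(4.13/√15.63) = 1 − Φ(1.0446). So
  P(M_{15.63} ≥ 4.13) = 2(1 − Φ(1.0446)) ≈ 0.2962.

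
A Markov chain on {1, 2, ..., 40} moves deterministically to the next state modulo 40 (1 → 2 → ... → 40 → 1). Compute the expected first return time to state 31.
E[T_31 | X_0 = 31] = 40

The chain cycles deterministically, so starting at state 31 it returns in exactly 40 steps. Equivalently, the stationary distribution is uniform π_j = 1/40 for every state j, so by Kac's formula E[T_31] = 1/π_31 = 40.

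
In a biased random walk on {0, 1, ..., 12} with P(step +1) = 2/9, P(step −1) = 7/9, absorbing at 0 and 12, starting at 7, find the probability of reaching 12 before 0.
P(hit 12 before 0) = (1 − (7/2)^7) / (1 − (7/2)^12) = 5269856/2768256621

Let u_k denote P(reach 12 before 0 | start at k). Boundary: u_0 = 0, u_12 = 1. Recurrence: u_k = 2/9·u_{k+1} + 7/9·u_{k-1} for 1 ≤ k ≤ 11. Try u_k = A + B·r^k with r = q/p = (7/9)/(2/9) = 7/2. Substitution satisfies the recurrence; boundary conditions give:
  u_k = (1 − r^k) / (1 − r^N) = (1 − (7/2)^7) / (1 − (7/2)^12) = 5269856/2768256621.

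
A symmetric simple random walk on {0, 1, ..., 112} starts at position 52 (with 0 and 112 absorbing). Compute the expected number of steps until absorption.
E[τ | X_0 = 52] = 3120

Let v_k = E[τ | X_0 = k]. Boundary: v_0 = v_112 = 0. Recurrence: v_k = 1 + (v_{k-1} + v_{k+1})/2 for 1 ≤ k ≤ 111. The particular solution to v_k − (v_{k-1} + v_{k+1})/2 = 1 is v_k = −k^2. Adding homogeneous solution A + B k and matching boundaries gives v_k = k (112 − k). Substituting k = 52: v_52 = 52 · 60 = 3120.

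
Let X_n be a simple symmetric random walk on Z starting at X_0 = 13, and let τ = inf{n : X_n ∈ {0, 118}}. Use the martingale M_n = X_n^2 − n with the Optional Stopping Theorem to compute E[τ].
E[τ] = 1365

M_n = X_n^2 − n is a martingale (since E[X_{n+1}^2 | F_n] = X_n^2 + 1). By OST (τ has finite mean in a bounded region), E[M_τ] = E[M_0] = X_0^2 − 0 = 13^2 = 169. Also E[M_τ] = E[X_τ^2] − E[τ]. The walk exits at 0 or 118, with P(hit 118 first) = 13/118, so E[X_τ^2] = 118^2 · 13/118 + 0 = 1534. Thus E[τ] = E[X_τ^2] − E[M_τ] = 1534 − 169 = 1365 = 13(118 − 13) = 1365.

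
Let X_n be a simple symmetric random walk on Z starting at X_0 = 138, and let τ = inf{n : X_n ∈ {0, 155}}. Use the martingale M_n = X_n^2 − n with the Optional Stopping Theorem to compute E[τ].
E[τ] = 2346

M_n = X_n^2 − n is a martingale (since E[X_{n+1}^2 | F_n] = X_n^2 + 1). By OST (τ has finite mean in a bounded region), E[M_τ] = E[M_0] = X_0^2 − 0 = 138^2 = 19044. Also E[M_τ] = E[X_τ^2] − E[τ]. The walk exits at 0 or 155, with P(hit 155 first) = 138/155, so E[X_τ^2] = 155^2 · 138/155 + 0 = 21390. Thus E[τ] = E[X_τ^2] − E[M_τ] = 21390 − 19044 = 2346 = 138(155 − 138) = 2346.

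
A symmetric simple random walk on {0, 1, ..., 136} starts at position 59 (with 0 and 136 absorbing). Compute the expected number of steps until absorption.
E[τ | X_0 = 59] = 4543

Let v_k = E[τ | X_0 = k]. Boundary: v_0 = v_136 = 0. Recurrence: v_k = 1 + (v_{k-1} + v_{k+1})/2 for 1 ≤ k ≤ 135. The particular solution to v_k − (v_{k-1} + v_{k+1})/2 = 1 is v_k = −k^2. Adding homogeneous solution A + B k and matching boundaries gives v_k = k (136 − k). Substituting k = 59: v_59 = 59 · 77 = 4543.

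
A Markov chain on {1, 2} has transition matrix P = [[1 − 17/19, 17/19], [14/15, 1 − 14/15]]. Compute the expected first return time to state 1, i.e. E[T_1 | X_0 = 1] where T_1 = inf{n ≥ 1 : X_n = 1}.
E[T_1 | X_0 = 1] = 1/π_1 = 521/266

For an irreducible recurrent Markov chain with stationary distribution π, E[T_i | X_0 = i] = 1/π_i (Kac's formula). Here π_1 = (14/15)/(17/19 + 14/15) = (14/15)/(521/285) = 266/521, so E[T_1 | X_0 = 1] = 1/π_1 = (17/19 + 14/15)/(14/15) = (521/285)/(14/15) = 521/266.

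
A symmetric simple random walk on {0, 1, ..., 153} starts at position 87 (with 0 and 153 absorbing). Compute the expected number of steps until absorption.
E[τ | X_0 = 87] = 5742

Let v_k = E[τ | X_0 = k]. Boundary: v_0 = v_153 = 0. Recurrence: v_k = 1 + (v_{k-1} + v_{k+1})/2 for 1 ≤ k ≤ 152. The particular solution to v_k − (v_{k-1} + v_{k+1})/2 = 1 is v_k = −k^2. Adding homogeneous solution A + B k and matching boundaries gives v_k = k (153 − k). Substituting k = 87: v_87 = 87 · 66 = 5742.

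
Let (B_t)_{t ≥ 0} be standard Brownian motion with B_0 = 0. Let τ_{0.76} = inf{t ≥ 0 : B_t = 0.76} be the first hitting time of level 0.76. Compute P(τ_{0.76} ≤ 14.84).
P(τ_{0.76} ≤ 14.84) = 2(1 − Φ(0.76/√14.84)) = 2(1 − Φ(0.1973)) ≈ 0.8436

By the reflection principle for standard BM, P(τ_b ≤ t) = 2 · P(B_t ≥ b). Since B_t ~ N(0, t), P(B_t ≥ 0.76) = 1 − Φ(0.76/√t) = 1 − Φ(0.76/√14.84) = 1 − Φ(0.1973) ≈ 0.42180. Doubling: P(τ_{0.76} ≤ 14.84) ≈ 2 · 0.42180 = 0.84360 ≈ 0.8436.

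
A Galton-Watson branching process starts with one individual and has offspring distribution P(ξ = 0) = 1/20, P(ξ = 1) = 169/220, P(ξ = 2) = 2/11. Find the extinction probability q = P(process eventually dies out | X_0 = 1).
q = 11/40

The pgf is f(s) = 1/20 + 169/220·s + 2/11·s². The extinction probability q is the smallest fixed point of f in [0, 1]. Setting s = f(s):
  2/11·s² + (169/220 − 1)·s + 1/20 = 0
  2/11·s² − (1/20 + 2/11)·s + 1/20 = 0
which factors as (s − 1)·(2/11·s − 1/20) = 0, giving roots s = 1 and s = (1/20)/(2/11) = 11/40.
Mean offspring μ = 169/220 + 2·2/11 = 249/220 > 1 (supercritical), so q < 1. The extinction probability is the smaller root: q = (1/20)/(2/11) = 11/40.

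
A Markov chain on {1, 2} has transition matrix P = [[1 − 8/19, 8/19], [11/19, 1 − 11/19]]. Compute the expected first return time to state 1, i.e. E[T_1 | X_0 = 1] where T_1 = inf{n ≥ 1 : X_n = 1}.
E[T_1 | X_0 = 1] = 1/π_1 = 19/11

For an irreducible recurrent Markov chain with stationary distribution π, E[T_i | X_0 = i] = 1/π_i (Kac's formula). Here π_1 = (11/19)/(8/19 + 11/19) = (11/19)/(1) = 11/19, so E[T_1 | X_0 = 1] = 1/π_1 = (8/19 + 11/19)/(11/19) = (1)/(11/19) = 19/11.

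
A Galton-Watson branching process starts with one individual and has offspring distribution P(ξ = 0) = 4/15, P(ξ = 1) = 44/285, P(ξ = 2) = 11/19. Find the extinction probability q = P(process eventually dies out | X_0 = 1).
q = 76/165

The pgf is f(s) = 4/15 + 44/285·s + 11/19·s². The extinction probability q is the smallest fixed point of f in [0, 1]. Setting s = f(s):
  11/19·s² + (44/285 − 1)·s + 4/15 = 0
  11/19·s² − (4/15 + 11/19)·s + 4/15 = 0
which factors as (s − 1)·(11/19·s − 4/15) = 0, giving roots s = 1 and s = (4/15)/(11/19) = 76/165.
Mean offspring μ = 44/285 + 2·11/19 = 374/285 > 1 (supercritical), so q < 1. The extinction probability is the smaller root: q = (4/15)/(11/19) = 76/165.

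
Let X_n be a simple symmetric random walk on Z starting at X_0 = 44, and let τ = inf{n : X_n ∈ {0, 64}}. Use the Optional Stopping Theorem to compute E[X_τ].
E[X_τ] = 44

X_n is a martingale and τ is a bounded-mean stopping time (indeed τ is finite a.s. with bounded expectation since the walk is in a bounded region). By the OST, E[X_τ] = E[X_0] = 44. Equivalently: E[X_τ] = 64 · P(hit 64 first) + 0 · P(hit 0 first) = 64 · (44/64) = 44.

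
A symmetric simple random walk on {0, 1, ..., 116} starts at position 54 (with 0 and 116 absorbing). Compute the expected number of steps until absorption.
E[τ | X_0 = 54] = 3348

Let v_k = E[τ | X_0 = k]. Boundary: v_0 = v_116 = 0. Recurrence: v_k = 1 + (v_{k-1} + v_{k+1})/2 for 1 ≤ k ≤ 115. The particular solution to v_k − (v_{k-1} + v_{k+1})/2 = 1 is v_k = −k^2. Adding homogeneous solution A + B k and matching boundaries gives v_k = k (116 − k). Substituting k = 54: v_54 = 54 · 62 = 3348.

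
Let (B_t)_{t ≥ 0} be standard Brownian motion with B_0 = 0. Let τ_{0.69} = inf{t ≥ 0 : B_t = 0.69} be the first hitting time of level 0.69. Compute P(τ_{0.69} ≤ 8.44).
P(τ_{0.69} ≤ 8.44) = 2(1 − Φ(0.69/√8.44)) = 2(1 − Φ(0.2375)) ≈ 0.8123

By the reflection principle for standard BM, P(τ_b ≤ t) = 2 · P(B_t ≥ b). Since B_t ~ N(0, t), P(B_t ≥ 0.69) = 1 − Φ(0.69/√t) = 1 − Φ(0.69/√8.44) = 1 − Φ(0.2375) ≈ 0.40613. Doubling: P(τ_{0.69} ≤ 8.44) ≈ 2 · 0.40613 = 0.81226 ≈ 0.8123.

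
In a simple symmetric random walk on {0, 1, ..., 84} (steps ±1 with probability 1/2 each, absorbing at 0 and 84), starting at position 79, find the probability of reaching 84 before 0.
P(hit 84 before 0) = 79/84

Let u_k = P(hit 84 before 0 | start at k). Then u_0 = 0, u_84 = 1, and u_k = u_{k-1}/2 + u_{k+1}/2 for 1 ≤ k ≤ 83. This harmonic recurrence is solved by u_k = k/84, giving u_79 = 79/84.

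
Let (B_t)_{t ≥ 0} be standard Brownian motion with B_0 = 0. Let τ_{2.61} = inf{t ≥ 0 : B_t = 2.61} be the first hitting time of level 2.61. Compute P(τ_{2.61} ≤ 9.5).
P(τ_{2.61} ≤ 9.5) = 2(1 − Φ(2.61/√9.5)) = 2(1 − Φ(0.8468)) ≈ 0.3971

By the reflection principle for standard BM, P(τ_b ≤ t) = 2 · P(B_t ≥ b). Since B_t ~ N(0, t), P(B_t ≥ 2.61) = 1 − Φ(2.61/√t) = 1 − Φ(2.61/√9.5) = 1 − Φ(0.8468) ≈ 0.19855. Doubling: P(τ_{2.61} ≤ 9.5) ≈ 2 · 0.19855 = 0.39710 ≈ 0.3971.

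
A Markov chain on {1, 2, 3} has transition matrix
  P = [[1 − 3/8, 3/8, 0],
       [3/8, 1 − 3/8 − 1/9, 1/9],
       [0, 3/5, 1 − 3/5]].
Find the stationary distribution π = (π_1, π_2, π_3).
π = (27/59, 27/59, 5/59)

This is a birth-death chain on three states, which satisfies detailed balance: π_1 · P_{12} = π_2 · P_{21} and π_2 · P_{23} = π_3 · P_{32}.
From π_1 · 3/8 = π_2 · 3/8: π_2/π_1 = (3/8)/(3/8) = 1.
From π_2 · 1/9 = π_3 · 3/5: π_3/π_2 = (1/9)/(3/5) = 5/27.
Take π_1 proportional to 1; then unnormalized π = (1, 1, 5/27). Normalize by dividing by the sum 59/27:
  π = (27/59, 27/59, 5/59).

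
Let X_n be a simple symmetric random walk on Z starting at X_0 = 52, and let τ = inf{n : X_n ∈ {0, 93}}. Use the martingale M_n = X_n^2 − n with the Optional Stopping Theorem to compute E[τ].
E[τ] = 2132

M_n = X_n^2 − n is a martingale (since E[X_{n+1}^2 | F_n] = X_n^2 + 1). By OST (τ has finite mean in a bounded region), E[M_τ] = E[M_0] = X_0^2 − 0 = 52^2 = 2704. Also E[M_τ] = E[X_τ^2] − E[τ]. The walk exits at 0 or 93, with P(hit 93 first) = 52/93, so E[X_τ^2] = 93^2 · 52/93 + 0 = 4836. Thus E[τ] = E[X_τ^2] − E[M_τ] = 4836 − 2704 = 2132 = 52(93 − 52) = 2132.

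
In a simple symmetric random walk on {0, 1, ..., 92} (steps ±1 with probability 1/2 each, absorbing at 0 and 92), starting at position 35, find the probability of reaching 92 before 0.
P(hit 92 before 0) = 35/92

Let u_k = P(hit 92 before 0 | start at k). Then u_0 = 0, u_92 = 1, and u_k = u_{k-1}/2 + u_{k+1}/2 for 1 ≤ k ≤ 91. This harmonic recurrence is solved by u_k = k/92, giving u_35 = 35/92.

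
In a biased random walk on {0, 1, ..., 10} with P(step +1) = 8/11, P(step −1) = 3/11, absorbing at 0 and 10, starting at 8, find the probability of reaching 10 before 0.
P(hit 10 before 0) = (1 − (3/8)^8) / (1 − (3/8)^10) = 19514944/19521505

Let u_k denote P(reach 10 before 0 | start at k). Boundary: u_0 = 0, u_10 = 1. Recurrence: u_k = 8/11·u_{k+1} + 3/11·u_{k-1} for 1 ≤ k ≤ 9. Try u_k = A + B·r^k with r = q/p = (3/11)/(8/11) = 3/8. Substitution satisfies the recurrence; boundary conditions give:
  u_k = (1 − r^k) / (1 − r^N) = (1 − (3/8)^8) / (1 − (3/8)^10) = 19514944/19521505.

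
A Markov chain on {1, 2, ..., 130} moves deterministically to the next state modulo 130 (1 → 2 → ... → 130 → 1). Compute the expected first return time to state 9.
E[T_9 | X_0 = 9] = 130

The chain cycles deterministically, so starting at state 9 it returns in exactly 130 steps. Equivalently, the stationary distribution is uniform π_j = 1/130 for every state j, so by Kac's formula E[T_9] = 1/π_9 = 130.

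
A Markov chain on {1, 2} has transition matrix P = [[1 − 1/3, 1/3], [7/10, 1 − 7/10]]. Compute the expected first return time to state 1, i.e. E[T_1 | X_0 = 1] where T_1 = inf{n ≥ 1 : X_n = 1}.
E[T_1 | X_0 = 1] = 1/π_1 = 31/21

For an irreducible recurrent Markov chain with stationary distribution π, E[T_i | X_0 = i] = 1/π_i (Kac's formula). Here π_1 = (7/10)/(1/3 + 7/10) = (7/10)/(31/30) = 21/31, so E[T_1 | X_0 = 1] = 1/π_1 = (1/3 + 7/10)/(7/10) = (31/30)/(7/10) = 31/21.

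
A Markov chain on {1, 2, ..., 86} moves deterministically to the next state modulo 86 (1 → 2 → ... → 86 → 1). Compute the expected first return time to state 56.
E[T_56 | X_0 = 56] = 86

The chain cycles deterministically, so starting at state 56 it returns in exactly 86 steps. Equivalently, the stationary distribution is uniform π_j = 1/86 for every state j, so by Kac's formula E[T_56] = 1/π_56 = 86.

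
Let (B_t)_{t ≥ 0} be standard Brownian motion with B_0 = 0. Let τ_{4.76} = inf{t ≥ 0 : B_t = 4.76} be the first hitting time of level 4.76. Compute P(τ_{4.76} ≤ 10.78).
P(τ_{4.76} ≤ 10.78) = 2(1 − Φ(4.76/√10.78)) = 2(1 − Φ(1.4498)) ≈ 0.1471

By the reflection principle for standard BM, P(τ_b ≤ t) = 2 · P(B_t ≥ b). Since B_t ~ N(0, t), P(B_t ≥ 4.76) = 1 − Φ(4.76/√t) = 1 − Φ(4.76/√10.78) = 1 − Φ(1.4498) ≈ 0.07356. Doubling: P(τ_{4.76} ≤ 10.78) ≈ 2 · 0.07356 = 0.14712 ≈ 0.1471.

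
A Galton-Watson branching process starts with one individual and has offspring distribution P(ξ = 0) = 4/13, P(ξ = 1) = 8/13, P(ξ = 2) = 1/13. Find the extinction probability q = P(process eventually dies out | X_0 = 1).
q = 1

Mean offspring μ = 0·4/13 + 1·8/13 + 2·1/13 = 10/13 ≤ 1. For μ ≤ 1 with offspring not concentrated at 1, the Galton-Watson process goes extinct almost surely, so q = 1.
(Algebraic check: The pgf is f(s) = 4/13 + 8/13·s + 1/13·s². The extinction probability q is the smallest fixed point of f in [0, 1]. Setting s = f(s):
  1/13·s² + (8/13 − 1)·s + 4/13 = 0
  1/13·s² − (4/13 + 1/13)·s + 4/13 = 0
which factors as (s − 1)·(1/13·s − 4/13) = 0, giving roots s = 1 and s = (4/13)/(1/13) = 4. Since 4 ≥ 1, the smallest root in [0, 1] is s = 1.)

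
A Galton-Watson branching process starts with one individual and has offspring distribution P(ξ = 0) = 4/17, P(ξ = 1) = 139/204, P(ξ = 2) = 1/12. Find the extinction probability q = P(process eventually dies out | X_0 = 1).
q = 1

Mean offspring μ = 0·4/17 + 1·139/204 + 2·1/12 = 173/204 ≤ 1. For μ ≤ 1 with offspring not concentrated at 1, the Galton-Watson process goes extinct almost surely, so q = 1.
(Algebraic check: The pgf is f(s) = 4/17 + 139/204·s + 1/12·s². The extinction probability q is the smallest fixed point of f in [0, 1]. Setting s = f(s):
  1/12·s² + (139/204 − 1)·s + 4/17 = 0
  1/12·s² − (4/17 + 1/12)·s + 4/17 = 0
which factors as (s − 1)·(1/12·s − 4/17) = 0, giving roots s = 1 and s = (4/17)/(1/12) = 48/17. Since 48/17 ≥ 1, the smallest root in [0, 1] is s = 1.)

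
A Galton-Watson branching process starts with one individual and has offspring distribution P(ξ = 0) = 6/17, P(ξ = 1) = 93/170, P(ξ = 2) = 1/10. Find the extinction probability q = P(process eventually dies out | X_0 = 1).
q = 1

Mean offspring μ = 0·6/17 + 1·93/170 + 2·1/10 = 127/170 ≤ 1. For μ ≤ 1 with offspring not concentrated at 1, the Galton-Watson process goes extinct almost surely, so q = 1.
(Algebraic check: The pgf is f(s) = 6/17 + 93/170·s + 1/10·s². The extinction probability q is the smallest fixed point of f in [0, 1]. Setting s = f(s):
  1/10·s² + (93/170 − 1)·s + 6/17 = 0
  1/10·s² − (6/17 + 1/10)·s + 6/17 = 0
which factors as (s − 1)·(1/10·s − 6/17) = 0, giving roots s = 1 and s = (6/17)/(1/10) = 60/17. Since 60/17 ≥ 1, the smallest root in [0, 1] is s = 1.)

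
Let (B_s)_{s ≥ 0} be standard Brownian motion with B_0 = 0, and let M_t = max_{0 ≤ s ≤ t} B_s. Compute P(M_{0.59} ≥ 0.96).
P(M_{0.59} ≥ 0.96) = 2·P(B_{0.59} ≥ 0.96) = 2(1 − Φ(0.96/√0.59)) ≈ 0.2114

By the reflection principle for Brownian motion, P(M_t ≥ a) = 2 · P(B_t ≥ a) for a ≥ 0. Since B_t ~ N(0, t), P(B_t ≥ 0.96) = 1 − Φ(0.96/√t) = 1 − Φ(0.96/√0.59) = 1 − Φ(1.2498). So
  P(M_{0.59} ≥ 0.96) = 2(1 − Φ(1.2498)) ≈ 0.2114.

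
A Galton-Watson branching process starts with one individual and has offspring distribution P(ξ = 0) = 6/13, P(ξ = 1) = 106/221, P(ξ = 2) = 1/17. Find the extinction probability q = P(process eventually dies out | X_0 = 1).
q = 1

Mean offspring μ = 0·6/13 + 1·106/221 + 2·1/17 = 132/221 ≤ 1. For μ ≤ 1 with offspring not concentrated at 1, the Galton-Watson process goes extinct almost surely, so q = 1.
(Algebraic check: The pgf is f(s) = 6/13 + 106/221·s + 1/17·s². The extinction probability q is the smallest fixed point of f in [0, 1]. Setting s = f(s):
  1/17·s² + (106/221 − 1)·s + 6/13 = 0
  1/17·s² − (6/13 + 1/17)·s + 6/13 = 0
which factors as (s − 1)·(1/17·s − 6/13) = 0, giving roots s = 1 and s = (6/13)/(1/17) = 102/13. Since 102/13 ≥ 1, the smallest root in [0, 1] is s = 1.)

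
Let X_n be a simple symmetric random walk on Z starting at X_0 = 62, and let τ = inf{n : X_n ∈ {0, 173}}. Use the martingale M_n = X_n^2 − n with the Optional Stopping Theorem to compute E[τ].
E[τ] = 6882

M_n = X_n^2 − n is a martingale (since E[X_{n+1}^2 | F_n] = X_n^2 + 1). By OST (τ has finite mean in a bounded region), E[M_τ] = E[M_0] = X_0^2 − 0 = 62^2 = 3844. Also E[M_τ] = E[X_τ^2] − E[τ]. The walk exits at 0 or 173, with P(hit 173 first) = 62/173, so E[X_τ^2] = 173^2 · 62/173 + 0 = 10726. Thus E[τ] = E[X_τ^2] − E[M_τ] = 10726 − 3844 = 6882 = 62(173 − 62) = 6882.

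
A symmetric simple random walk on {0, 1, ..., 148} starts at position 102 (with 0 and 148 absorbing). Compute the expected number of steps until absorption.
E[τ | X_0 = 102] = 4692

Let v_k = E[τ | X_0 = k]. Boundary: v_0 = v_148 = 0. Recurrence: v_k = 1 + (v_{k-1} + v_{k+1})/2 for 1 ≤ k ≤ 147. The particular solution to v_k − (v_{k-1} + v_{k+1})/2 = 1 is v_k = −k^2. Adding homogeneous solution A + B k and matching boundaries gives v_k = k (148 − k). Substituting k = 102: v_102 = 102 · 46 = 4692.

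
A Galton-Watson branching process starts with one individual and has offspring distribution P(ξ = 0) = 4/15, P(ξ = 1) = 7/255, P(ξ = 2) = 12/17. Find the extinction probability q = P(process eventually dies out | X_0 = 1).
q = 17/45

The pgf is f(s) = 4/15 + 7/255·s + 12/17·s². The extinction probability q is the smallest fixed point of f in [0, 1]. Setting s = f(s):
  12/17·s² + (7/255 − 1)·s + 4/15 = 0
  12/17·s² − (4/15 + 12/17)·s + 4/15 = 0
which factors as (s − 1)·(12/17·s − 4/15) = 0, giving roots s = 1 and s = (4/15)/(12/17) = 17/45.
Mean offspring μ = 7/255 + 2·12/17 = 367/255 > 1 (supercritical), so q < 1. The extinction probability is the smaller root: q = (4/15)/(12/17) = 17/45.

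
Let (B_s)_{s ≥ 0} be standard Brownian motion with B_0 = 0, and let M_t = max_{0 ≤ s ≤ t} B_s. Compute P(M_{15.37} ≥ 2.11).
P(M_{15.37} ≥ 2.11) = 2·P(B_{15.37} ≥ 2.11) = 2(1 − Φ(2.11/√15.37)) ≈ 0.5904

By the reflection principle for Brownian motion, P(M_t ≥ a) = 2 · P(B_t ≥ a) for a ≥ 0. Since B_t ~ N(0, t), P(B_t ≥ 2.11) = 1 − Φ(2.11/√t) = 1 − Φ(2.11/√15.37) = 1 − Φ(0.5382). So
  P(M_{15.37} ≥ 2.11) = 2(1 − Φ(0.5382)) ≈ 0.5904.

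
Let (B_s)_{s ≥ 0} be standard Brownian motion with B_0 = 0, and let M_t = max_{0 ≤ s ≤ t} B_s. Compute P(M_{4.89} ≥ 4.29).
P(M_{4.89} ≥ 4.29) = 2·P(B_{4.89} ≥ 4.29) = 2(1 − Φ(4.29/√4.89)) ≈ 0.0524

By the reflection principle for Brownian motion, P(M_t ≥ a) = 2 · P(B_t ≥ a) for a ≥ 0. Since B_t ~ N(0, t), P(B_t ≥ 4.29) = 1 − Φ(4.29/√t) = 1 − Φ(4.29/√4.89) = 1 − Φ(1.9400). So
  P(M_{4.89} ≥ 4.29) = 2(1 − Φ(1.9400)) ≈ 0.0524.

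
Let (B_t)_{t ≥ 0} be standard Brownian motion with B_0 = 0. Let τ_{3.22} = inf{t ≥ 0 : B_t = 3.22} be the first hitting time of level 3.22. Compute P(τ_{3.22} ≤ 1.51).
P(τ_{3.22} ≤ 1.51) = 2(1 − Φ(3.22/√1.51)) = 2(1 − Φ(2.6204)) ≈ 0.0088

By the reflection principle for standard BM, P(τ_b ≤ t) = 2 · P(B_t ≥ b). Since B_t ~ N(0, t), P(B_t ≥ 3.22) = 1 − Φ(3.22/√t) = 1 − Φ(3.22/√1.51) = 1 − Φ(2.6204) ≈ 0.00439. Doubling: P(τ_{3.22} ≤ 1.51) ≈ 2 · 0.00439 = 0.00878 ≈ 0.0088.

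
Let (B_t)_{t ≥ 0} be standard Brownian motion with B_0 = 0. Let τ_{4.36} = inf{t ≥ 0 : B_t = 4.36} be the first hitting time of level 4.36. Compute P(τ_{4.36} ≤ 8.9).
P(τ_{4.36} ≤ 8.9) = 2(1 − Φ(4.36/√8.9)) = 2(1 − Φ(1.4615)) ≈ 0.1439

By the reflection principle for standard BM, P(τ_b ≤ t) = 2 · P(B_t ≥ b). Since B_t ~ N(0, t), P(B_t ≥ 4.36) = 1 − Φ(4.36/√t) = 1 − Φ(4.36/√8.9) = 1 − Φ(1.4615) ≈ 0.07194. Doubling: P(τ_{4.36} ≤ 8.9) ≈ 2 · 0.07194 = 0.14388 ≈ 0.1439.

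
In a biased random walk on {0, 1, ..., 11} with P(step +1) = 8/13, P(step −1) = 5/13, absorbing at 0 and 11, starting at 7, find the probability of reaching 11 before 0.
P(hit 11 before 0) = (1 − (5/8)^7) / (1 − (5/8)^11) = 2756644864/2847035489

Let u_k denote P(reach 11 before 0 | start at k). Boundary: u_0 = 0, u_11 = 1. Recurrence: u_k = 8/13·u_{k+1} + 5/13·u_{k-1} for 1 ≤ k ≤ 10. Try u_k = A + B·r^k with r = q/p = (5/13)/(8/13) = 5/8. Substitution satisfies the recurrence; boundary conditions give:
  u_k = (1 − r^k) / (1 − r^N) = (1 − (5/8)^7) / (1 − (5/8)^11) = 2756644864/2847035489.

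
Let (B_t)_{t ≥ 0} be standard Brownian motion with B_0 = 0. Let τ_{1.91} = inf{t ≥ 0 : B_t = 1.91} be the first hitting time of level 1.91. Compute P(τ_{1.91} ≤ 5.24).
P(τ_{1.91} ≤ 5.24) = 2(1 − Φ(1.91/√5.24)) = 2(1 − Φ(0.8344)) ≈ 0.4041

By the reflection principle for standard BM, P(τ_b ≤ t) = 2 · P(B_t ≥ b). Since B_t ~ N(0, t), P(B_t ≥ 1.91) = 1 − Φ(1.91/√t) = 1 − Φ(1.91/√5.24) = 1 − Φ(0.8344) ≈ 0.20203. Doubling: P(τ_{1.91} ≤ 5.24) ≈ 2 · 0.20203 = 0.40406 ≈ 0.4041.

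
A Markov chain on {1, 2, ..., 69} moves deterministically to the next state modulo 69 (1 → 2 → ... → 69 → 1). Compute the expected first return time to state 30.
E[T_30 | X_0 = 30] = 69

The chain cycles deterministically, so starting at state 30 it returns in exactly 69 steps. Equivalently, the stationary distribution is uniform π_j = 1/69 for every state j, so by Kac's formula E[T_30] = 1/π_30 = 69.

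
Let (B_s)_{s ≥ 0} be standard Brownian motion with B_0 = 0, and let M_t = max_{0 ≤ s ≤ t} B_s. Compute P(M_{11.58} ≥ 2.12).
P(M_{11.58} ≥ 2.12) = 2·P(B_{11.58} ≥ 2.12) = 2(1 − Φ(2.12/√11.58)) ≈ 0.5333

By the reflection principle for Brownian motion, P(M_t ≥ a) = 2 · P(B_t ≥ a) for a ≥ 0. Since B_t ~ N(0, t), P(B_t ≥ 2.12) = 1 − Φ(2.12/√t) = 1 − Φ(2.12/√11.58) = 1 − Φ(0.6230). So
  P(M_{11.58} ≥ 2.12) = 2(1 − Φ(0.6230)) ≈ 0.5333.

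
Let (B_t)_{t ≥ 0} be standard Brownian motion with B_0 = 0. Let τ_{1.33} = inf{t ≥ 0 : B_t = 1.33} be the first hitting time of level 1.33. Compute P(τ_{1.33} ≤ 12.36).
P(τ_{1.33} ≤ 12.36) = 2(1 − Φ(1.33/√12.36)) = 2(1 − Φ(0.3783)) ≈ 0.7052

By the reflection principle for standard BM, P(τ_b ≤ t) = 2 · P(B_t ≥ b). Since B_t ~ N(0, t), P(B_t ≥ 1.33) = 1 − Φ(1.33/√t) = 1 − Φ(1.33/√12.36) = 1 − Φ(0.3783) ≈ 0.35260. Doubling: P(τ_{1.33} ≤ 12.36) ≈ 2 · 0.35260 = 0.70520 ≈ 0.7052.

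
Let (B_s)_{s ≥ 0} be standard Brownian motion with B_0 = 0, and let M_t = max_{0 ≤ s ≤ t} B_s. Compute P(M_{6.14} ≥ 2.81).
P(M_{6.14} ≥ 2.81) = 2·P(B_{6.14} ≥ 2.81) = 2(1 − Φ(2.81/√6.14)) ≈ 0.2568

By the reflection principle for Brownian motion, P(M_t ≥ a) = 2 · P(B_t ≥ a) for a ≥ 0. Since B_t ~ N(0, t), P(B_t ≥ 2.81) = 1 − Φ(2.81/√t) = 1 − Φ(2.81/√6.14) = 1 − Φ(1.1340). So
  P(M_{6.14} ≥ 2.81) = 2(1 − Φ(1.1340)) ≈ 0.2568.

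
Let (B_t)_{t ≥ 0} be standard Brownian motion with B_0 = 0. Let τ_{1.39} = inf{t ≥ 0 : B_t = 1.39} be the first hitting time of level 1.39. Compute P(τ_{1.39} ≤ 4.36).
P(τ_{1.39} ≤ 4.36) = 2(1 − Φ(1.39/√4.36)) = 2(1 − Φ(0.6657)) ≈ 0.5056

By the reflection principle for standard BM, P(τ_b ≤ t) = 2 · P(B_t ≥ b). Since B_t ~ N(0, t), P(B_t ≥ 1.39) = 1 − Φ(1.39/√t) = 1 − Φ(1.39/√4.36) = 1 − Φ(0.6657) ≈ 0.25280. Doubling: P(τ_{1.39} ≤ 4.36) ≈ 2 · 0.25280 = 0.50560 ≈ 0.5056.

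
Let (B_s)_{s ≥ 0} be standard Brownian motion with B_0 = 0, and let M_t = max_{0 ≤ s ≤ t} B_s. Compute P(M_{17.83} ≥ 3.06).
P(M_{17.83} ≥ 3.06) = 2·P(B_{17.83} ≥ 3.06) = 2(1 − Φ(3.06/√17.83)) ≈ 0.4686

By the reflection principle for Brownian motion, P(M_t ≥ a) = 2 · P(B_t ≥ a) for a ≥ 0. Since B_t ~ N(0, t), P(B_t ≥ 3.06) = 1 − Φ(3.06/√t) = 1 − Φ(3.06/√17.83) = 1 − Φ(0.7247). So
  P(M_{17.83} ≥ 3.06) = 2(1 − Φ(0.7247)) ≈ 0.4686.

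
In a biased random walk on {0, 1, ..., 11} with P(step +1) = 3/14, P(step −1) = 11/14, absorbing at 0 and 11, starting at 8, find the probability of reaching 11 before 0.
P(hit 11 before 0) = (1 − (11/3)^8) / (1 − (11/3)^11) = 723439080/35663936683

Let u_k denote P(reach 11 before 0 | start at k). Boundary: u_0 = 0, u_11 = 1. Recurrence: u_k = 3/14·u_{k+1} + 11/14·u_{k-1} for 1 ≤ k ≤ 10. Try u_k = A + B·r^k with r = q/p = (11/14)/(3/14) = 11/3. Substitution satisfies the recurrence; boundary conditions give:
  u_k = (1 − r^k) / (1 − r^N) = (1 − (11/3)^8) / (1 − (11/3)^11) = 723439080/35663936683.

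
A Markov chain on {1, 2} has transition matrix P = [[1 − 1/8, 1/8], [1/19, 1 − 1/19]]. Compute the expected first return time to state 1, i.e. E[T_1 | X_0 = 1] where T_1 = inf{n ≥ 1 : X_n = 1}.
E[T_1 | X_0 = 1] = 1/π_1 = 27/8

For an irreducible recurrent Markov chain with stationary distribution π, E[T_i | X_0 = i] = 1/π_i (Kac's formula). Here π_1 = (1/19)/(1/8 + 1/19) = (1/19)/(27/152) = 8/27, so E[T_1 | X_0 = 1] = 1/π_1 = (1/8 + 1/19)/(1/19) = (27/152)/(1/19) = 27/8.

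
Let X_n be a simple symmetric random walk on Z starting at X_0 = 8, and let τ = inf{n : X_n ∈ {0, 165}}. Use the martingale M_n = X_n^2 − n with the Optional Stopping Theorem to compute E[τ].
E[τ] = 1256

M_n = X_n^2 − n is a martingale (since E[X_{n+1}^2 | F_n] = X_n^2 + 1). By OST (τ has finite mean in a bounded region), E[M_τ] = E[M_0] = X_0^2 − 0 = 8^2 = 64. Also E[M_τ] = E[X_τ^2] − E[τ]. The walk exits at 0 or 165, with P(hit 165 first) = 8/165, so E[X_τ^2] = 165^2 · 8/165 + 0 = 1320. Thus E[τ] = E[X_τ^2] − E[M_τ] = 1320 − 64 = 1256 = 8(165 − 8) = 1256.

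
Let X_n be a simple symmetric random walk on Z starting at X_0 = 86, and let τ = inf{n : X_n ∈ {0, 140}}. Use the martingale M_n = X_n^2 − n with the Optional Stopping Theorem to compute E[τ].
E[τ] = 4644

M_n = X_n^2 − n is a martingale (since E[X_{n+1}^2 | F_n] = X_n^2 + 1). By OST (τ has finite mean in a bounded region), E[M_τ] = E[M_0] = X_0^2 − 0 = 86^2 = 7396. Also E[M_τ] = E[X_τ^2] − E[τ]. The walk exits at 0 or 140, with P(hit 140 first) = 86/140, so E[X_τ^2] = 140^2 · 86/140 + 0 = 12040. Thus E[τ] = E[X_τ^2] − E[M_τ] = 12040 − 7396 = 4644 = 86(140 − 86) = 4644.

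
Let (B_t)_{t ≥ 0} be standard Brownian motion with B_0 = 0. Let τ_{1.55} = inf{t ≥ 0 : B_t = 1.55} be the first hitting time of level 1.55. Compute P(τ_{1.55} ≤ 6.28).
P(τ_{1.55} ≤ 6.28) = 2(1 − Φ(1.55/√6.28)) = 2(1 − Φ(0.6185)) ≈ 0.5362

By the reflection principle for standard BM, P(τ_b ≤ t) = 2 · P(B_t ≥ b). Since B_t ~ N(0, t), P(B_t ≥ 1.55) = 1 − Φ(1.55/√t) = 1 − Φ(1.55/√6.28) = 1 − Φ(0.6185) ≈ 0.26812. Doubling: P(τ_{1.55} ≤ 6.28) ≈ 2 · 0.26812 = 0.53624 ≈ 0.5362.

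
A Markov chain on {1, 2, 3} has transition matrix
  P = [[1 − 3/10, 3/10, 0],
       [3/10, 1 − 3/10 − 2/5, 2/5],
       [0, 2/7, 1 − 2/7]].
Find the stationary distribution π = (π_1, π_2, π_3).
π = (5/17, 5/17, 7/17)

This is a birth-death chain on three states, which satisfies detailed balance: π_1 · P_{12} = π_2 · P_{21} and π_2 · P_{23} = π_3 · P_{32}.
From π_1 · 3/10 = π_2 · 3/10: π_2/π_1 = (3/10)/(3/10) = 1.
From π_2 · 2/5 = π_3 · 2/7: π_3/π_2 = (2/5)/(2/7) = 7/5.
Take π_1 proportional to 1; then unnormalized π = (1, 1, 7/5). Normalize by dividing by the sum 17/5:
  π = (5/17, 5/17, 7/17).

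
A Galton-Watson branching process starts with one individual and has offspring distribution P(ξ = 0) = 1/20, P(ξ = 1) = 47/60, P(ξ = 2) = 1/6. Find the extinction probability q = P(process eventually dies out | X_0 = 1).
q = 3/10

The pgf is f(s) = 1/20 + 47/60·s + 1/6·s². The extinction probability q is the smallest fixed point of f in [0, 1]. Setting s = f(s):
  1/6·s² + (47/60 − 1)·s + 1/20 = 0
  1/6·s² − (1/20 + 1/6)·s + 1/20 = 0
which factors as (s − 1)·(1/6·s − 1/20) = 0, giving roots s = 1 and s = (1/20)/(1/6) = 3/10.
Mean offspring μ = 47/60 + 2·1/6 = 67/60 > 1 (supercritical), so q < 1. The extinction probability is the smaller root: q = (1/20)/(1/6) = 3/10.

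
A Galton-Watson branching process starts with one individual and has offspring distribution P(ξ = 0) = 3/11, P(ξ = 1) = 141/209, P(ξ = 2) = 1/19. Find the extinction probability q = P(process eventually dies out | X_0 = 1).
q = 1

Mean offspring μ = 0·3/11 + 1·141/209 + 2·1/19 = 163/209 ≤ 1. For μ ≤ 1 with offspring not concentrated at 1, the Galton-Watson process goes extinct almost surely, so q = 1.
(Algebraic check: The pgf is f(s) = 3/11 + 141/209·s + 1/19·s². The extinction probability q is the smallest fixed point of f in [0, 1]. Setting s = f(s):
  1/19·s² + (141/209 − 1)·s + 3/11 = 0
  1/19·s² − (3/11 + 1/19)·s + 3/11 = 0
which factors as (s − 1)·(1/19·s − 3/11) = 0, giving roots s = 1 and s = (3/11)/(1/19) = 57/11. Since 57/11 ≥ 1, the smallest root in [0, 1] is s = 1.)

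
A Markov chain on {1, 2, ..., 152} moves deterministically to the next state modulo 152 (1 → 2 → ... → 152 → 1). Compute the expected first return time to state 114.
E[T_114 | X_0 = 114] = 152

The chain cycles deterministically, so starting at state 114 it returns in exactly 152 steps. Equivalently, the stationary distribution is uniform π_j = 1/152 for every state j, so by Kac's formula E[T_114] = 1/π_114 = 152.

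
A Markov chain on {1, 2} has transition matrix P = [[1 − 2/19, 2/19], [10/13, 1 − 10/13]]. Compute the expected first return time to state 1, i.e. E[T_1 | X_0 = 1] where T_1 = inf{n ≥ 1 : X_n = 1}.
E[T_1 | X_0 = 1] = 1/π_1 = 108/95

For an irreducible recurrent Markov chain with stationary distribution π, E[T_i | X_0 = i] = 1/π_i (Kac's formula). Here π_1 = (10/13)/(2/19 + 10/13) = (10/13)/(216/247) = 95/108, so E[T_1 | X_0 = 1] = 1/π_1 = (2/19 + 10/13)/(10/13) = (216/247)/(10/13) = 108/95.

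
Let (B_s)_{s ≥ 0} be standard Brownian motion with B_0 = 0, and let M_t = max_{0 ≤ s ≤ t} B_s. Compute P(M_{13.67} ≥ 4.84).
P(M_{13.67} ≥ 4.84) = 2·P(B_{13.67} ≥ 4.84) = 2(1 − Φ(4.84/√13.67)) ≈ 0.1905

By the reflection principle for Brownian motion, P(M_t ≥ a) = 2 · P(B_t ≥ a) for a ≥ 0. Since B_t ~ N(0, t), P(B_t ≥ 4.84) = 1 − Φ(4.84/√t) = 1 − Φ(4.84/√13.67) = 1 − Φ(1.3091). So
  P(M_{13.67} ≥ 4.84) = 2(1 − Φ(1.3091)) ≈ 0.1905.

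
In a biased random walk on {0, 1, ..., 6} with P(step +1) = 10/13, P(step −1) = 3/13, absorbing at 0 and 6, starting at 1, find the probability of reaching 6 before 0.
P(hit 6 before 0) = (1 − (3/10)^1) / (1 − (3/10)^6) = 100000/142753

Let u_k denote P(reach 6 before 0 | start at k). Boundary: u_0 = 0, u_6 = 1. Recurrence: u_k = 10/13·u_{k+1} + 3/13·u_{k-1} for 1 ≤ k ≤ 5. Try u_k = A + B·r^k with r = q/p = (3/13)/(10/13) = 3/10. Substitution satisfies the recurrence; boundary conditions give:
  u_k = (1 − r^k) / (1 − r^N) = (1 − (3/10)^1) / (1 − (3/10)^6) = 100000/142753.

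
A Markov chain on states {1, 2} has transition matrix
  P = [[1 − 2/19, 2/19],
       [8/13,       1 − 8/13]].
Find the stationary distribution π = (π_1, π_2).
π_1 = 76/89, π_2 = 13/89

Solve πP = π with π_1 + π_2 = 1. From πP = π: π_1 · (1 − 2/19) + π_2 · 8/13 = π_1 ⇒ π_2 · 8/13 = π_1 · 2/19 ⇒ π_2/π_1 = (2/19)/(8/13) = 13/76. Together with π_1 + π_2 = 1:
  π_1 = (8/13)/(2/19 + 8/13) = (8/13)/(178/247) = 76/89,
  π_2 = (2/19)/(2/19 + 8/13) = (2/19)/(178/247) = 13/89.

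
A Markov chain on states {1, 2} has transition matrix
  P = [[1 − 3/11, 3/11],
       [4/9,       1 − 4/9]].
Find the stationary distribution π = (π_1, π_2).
π_1 = 44/71, π_2 = 27/71

Solve πP = π with π_1 + π_2 = 1. From πP = π: π_1 · (1 − 3/11) + π_2 · 4/9 = π_1 ⇒ π_2 · 4/9 = π_1 · 3/11 ⇒ π_2/π_1 = (3/11)/(4/9) = 27/44. Together with π_1 + π_2 = 1:
  π_1 = (4/9)/(3/11 + 4/9) = (4/9)/(71/99) = 44/71,
  π_2 = (3/11)/(3/11 + 4/9) = (3/11)/(71/99) = 27/71.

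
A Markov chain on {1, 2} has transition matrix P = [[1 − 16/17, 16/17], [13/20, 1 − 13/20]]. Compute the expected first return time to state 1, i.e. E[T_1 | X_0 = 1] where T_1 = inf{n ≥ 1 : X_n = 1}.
E[T_1 | X_0 = 1] = 1/π_1 = 541/221

For an irreducible recurrent Markov chain with stationary distribution π, E[T_i | X_0 = i] = 1/π_i (Kac's formula). Here π_1 = (13/20)/(16/17 + 13/20) = (13/20)/(541/340) = 221/541, so E[T_1 | X_0 = 1] = 1/π_1 = (16/17 + 13/20)/(13/20) = (541/340)/(13/20) = 541/221.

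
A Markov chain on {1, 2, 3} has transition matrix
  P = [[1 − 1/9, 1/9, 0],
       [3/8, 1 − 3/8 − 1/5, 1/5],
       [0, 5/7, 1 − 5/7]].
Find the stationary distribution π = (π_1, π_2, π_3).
π = (675/931, 200/931, 8/133)

This is a birth-death chain on three states, which satisfies detailed balance: π_1 · P_{12} = π_2 · P_{21} and π_2 · P_{23} = π_3 · P_{32}.
From π_1 · 1/9 = π_2 · 3/8: π_2/π_1 = (1/9)/(3/8) = 8/27.
From π_2 · 1/5 = π_3 · 5/7: π_3/π_2 = (1/5)/(5/7) = 7/25.
Take π_1 proportional to 1; then unnormalized π = (1, 8/27, 56/675). Normalize by dividing by the sum 931/675:
  π = (675/931, 200/931, 8/133).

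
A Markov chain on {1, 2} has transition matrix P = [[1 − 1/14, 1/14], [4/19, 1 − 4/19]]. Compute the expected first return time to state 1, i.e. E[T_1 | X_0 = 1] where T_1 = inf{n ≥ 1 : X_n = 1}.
E[T_1 | X_0 = 1] = 1/π_1 = 75/56

For an irreducible recurrent Markov chain with stationary distribution π, E[T_i | X_0 = i] = 1/π_i (Kac's formula). Here π_1 = (4/19)/(1/14 + 4/19) = (4/19)/(75/266) = 56/75, so E[T_1 | X_0 = 1] = 1/π_1 = (1/14 + 4/19)/(4/19) = (75/266)/(4/19) = 75/56.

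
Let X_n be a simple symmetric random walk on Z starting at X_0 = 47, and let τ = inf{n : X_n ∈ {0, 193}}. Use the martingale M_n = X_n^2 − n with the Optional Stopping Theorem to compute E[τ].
E[τ] = 6862

M_n = X_n^2 − n is a martingale (since E[X_{n+1}^2 | F_n] = X_n^2 + 1). By OST (τ has finite mean in a bounded region), E[M_τ] = E[M_0] = X_0^2 − 0 = 47^2 = 2209. Also E[M_τ] = E[X_τ^2] − E[τ]. The walk exits at 0 or 193, with P(hit 193 first) = 47/193, so E[X_τ^2] = 193^2 · 47/193 + 0 = 9071. Thus E[τ] = E[X_τ^2] − E[M_τ] = 9071 − 2209 = 6862 = 47(193 − 47) = 6862.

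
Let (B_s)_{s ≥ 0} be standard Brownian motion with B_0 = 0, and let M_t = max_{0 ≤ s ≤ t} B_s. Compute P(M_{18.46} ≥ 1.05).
P(M_{18.46} ≥ 1.05) = 2·P(B_{18.46} ≥ 1.05) = 2(1 − Φ(1.05/√18.46)) ≈ 0.8069

By the reflection principle for Brownian motion, P(M_t ≥ a) = 2 · P(B_t ≥ a) for a ≥ 0. Since B_t ~ N(0, t), P(B_t ≥ 1.05) = 1 − Φ(1.05/√t) = 1 − Φ(1.05/√18.46) = 1 − Φ(0.2444). So
  P(M_{18.46} ≥ 1.05) = 2(1 − Φ(0.2444)) ≈ 0.8069.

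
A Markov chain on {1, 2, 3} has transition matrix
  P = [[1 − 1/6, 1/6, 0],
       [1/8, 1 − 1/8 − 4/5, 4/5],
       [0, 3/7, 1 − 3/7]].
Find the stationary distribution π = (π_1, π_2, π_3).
π = (45/217, 60/217, 16/31)

This is a birth-death chain on three states, which satisfies detailed balance: π_1 · P_{12} = π_2 · P_{21} and π_2 · P_{23} = π_3 · P_{32}.
From π_1 · 1/6 = π_2 · 1/8: π_2/π_1 = (1/6)/(1/8) = 4/3.
From π_2 · 4/5 = π_3 · 3/7: π_3/π_2 = (4/5)/(3/7) = 28/15.
Take π_1 proportional to 1; then unnormalized π = (1, 4/3, 112/45). Normalize by dividing by the sum 217/45:
  π = (45/217, 60/217, 16/31).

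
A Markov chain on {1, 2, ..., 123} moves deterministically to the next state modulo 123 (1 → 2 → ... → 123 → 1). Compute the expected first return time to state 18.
E[T_18 | X_0 = 18] = 123

The chain cycles deterministically, so starting at state 18 it returns in exactly 123 steps. Equivalently, the stationary distribution is uniform π_j = 1/123 for every state j, so by Kac's formula E[T_18] = 1/π_18 = 123.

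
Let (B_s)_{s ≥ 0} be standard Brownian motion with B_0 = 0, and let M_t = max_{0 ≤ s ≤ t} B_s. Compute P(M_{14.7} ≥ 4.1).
P(M_{14.7} ≥ 4.1) = 2·P(B_{14.7} ≥ 4.1) = 2(1 − Φ(4.1/√14.7)) ≈ 0.2849

By the reflection principle for Brownian motion, P(M_t ≥ a) = 2 · P(B_t ≥ a) for a ≥ 0. Since B_t ~ N(0, t), P(B_t ≥ 4.1) = 1 − Φ(4.1/√t) = 1 − Φ(4.1/√14.7) = 1 − Φ(1.0694). So
  P(M_{14.7} ≥ 4.1) = 2(1 − Φ(1.0694)) ≈ 0.2849.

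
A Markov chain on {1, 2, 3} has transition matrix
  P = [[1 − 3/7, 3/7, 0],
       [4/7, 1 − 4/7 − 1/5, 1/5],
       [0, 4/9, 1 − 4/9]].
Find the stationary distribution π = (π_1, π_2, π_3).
π = (80/167, 60/167, 27/167)

This is a birth-death chain on three states, which satisfies detailed balance: π_1 · P_{12} = π_2 · P_{21} and π_2 · P_{23} = π_3 · P_{32}.
From π_1 · 3/7 = π_2 · 4/7: π_2/π_1 = (3/7)/(4/7) = 3/4.
From π_2 · 1/5 = π_3 · 4/9: π_3/π_2 = (1/5)/(4/9) = 9/20.
Take π_1 proportional to 1; then unnormalized π = (1, 3/4, 27/80). Normalize by dividing by the sum 167/80:
  π = (80/167, 60/167, 27/167).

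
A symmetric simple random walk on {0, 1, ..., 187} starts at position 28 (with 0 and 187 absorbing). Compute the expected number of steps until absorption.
E[τ | X_0 = 28] = 4452

Let v_k = E[τ | X_0 = k]. Boundary: v_0 = v_187 = 0. Recurrence: v_k = 1 + (v_{k-1} + v_{k+1})/2 for 1 ≤ k ≤ 186. The particular solution to v_k − (v_{k-1} + v_{k+1})/2 = 1 is v_k = −k^2. Adding homogeneous solution A + B k and matching boundaries gives v_k = k (187 − k). Substituting k = 28: v_28 = 28 · 159 = 4452.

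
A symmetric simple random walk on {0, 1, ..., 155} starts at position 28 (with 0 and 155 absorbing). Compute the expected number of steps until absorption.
E[τ | X_0 = 28] = 3556

Let v_k = E[τ | X_0 = k]. Boundary: v_0 = v_155 = 0. Recurrence: v_k = 1 + (v_{k-1} + v_{k+1})/2 for 1 ≤ k ≤ 154. The particular solution to v_k − (v_{k-1} + v_{k+1})/2 = 1 is v_k = −k^2. Adding homogeneous solution A + B k and matching boundaries gives v_k = k (155 − k). Substituting k = 28: v_28 = 28 · 127 = 3556.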